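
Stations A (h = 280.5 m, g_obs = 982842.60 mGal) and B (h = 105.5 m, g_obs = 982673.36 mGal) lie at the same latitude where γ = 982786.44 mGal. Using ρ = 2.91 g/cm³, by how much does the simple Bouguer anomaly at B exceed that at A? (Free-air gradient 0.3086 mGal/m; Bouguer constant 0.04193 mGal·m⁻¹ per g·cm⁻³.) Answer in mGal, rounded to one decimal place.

-201.9

Δg_SB(A) = 982842.60 − 982786.44 + 0.3086×280.5 − 0.04193×2.91×280.5 = 108.50 mGal
Δg_SB(B) = 982673.36 − 982786.44 + 0.3086×105.5 − 0.04193×2.91×105.5 = -93.40 mGal
Difference = -93.40 − (108.50) = -201.90 mGal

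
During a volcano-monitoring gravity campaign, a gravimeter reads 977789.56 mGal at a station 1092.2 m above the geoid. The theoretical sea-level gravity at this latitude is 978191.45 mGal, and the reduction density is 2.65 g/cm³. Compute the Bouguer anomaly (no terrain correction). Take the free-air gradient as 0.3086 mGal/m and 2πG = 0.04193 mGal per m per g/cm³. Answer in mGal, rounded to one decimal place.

Free-air correction = 0.3086 × 1092.2 = 337.05 mGal
Free-air anomaly = 977789.56 − 978191.45 + (337.05) = -64.84 mGal
Bouguer slab correction = 0.04193 × 2.65 × 1092.2 = 121.36 mGal
Simple Bouguer anomaly = -64.84 − (121.36) = -186.20 mGal

-186.2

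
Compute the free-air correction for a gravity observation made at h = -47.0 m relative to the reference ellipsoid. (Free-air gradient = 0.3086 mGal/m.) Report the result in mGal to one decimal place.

Free-air correction = 0.3086 × -47.0 = -14.5 mGal

-14.5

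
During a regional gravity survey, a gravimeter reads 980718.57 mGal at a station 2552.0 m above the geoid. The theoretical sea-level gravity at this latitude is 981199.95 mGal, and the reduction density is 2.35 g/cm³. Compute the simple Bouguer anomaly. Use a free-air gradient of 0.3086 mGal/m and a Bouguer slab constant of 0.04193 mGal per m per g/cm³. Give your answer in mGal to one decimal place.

54.7

Free-air correction = 0.3086 × 2552.0 = 787.55 mGal
Free-air anomaly = 980718.57 − 981199.95 + (787.55) = 306.17 mGal
Bouguer slab correction = 0.04193 × 2.35 × 2552.0 = 251.46 mGal
Simple Bouguer anomaly = 306.17 − (251.46) = 54.71 mGal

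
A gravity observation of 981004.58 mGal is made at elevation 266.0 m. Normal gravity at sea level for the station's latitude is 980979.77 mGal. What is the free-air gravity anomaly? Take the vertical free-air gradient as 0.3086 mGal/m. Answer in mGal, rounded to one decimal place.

Free-air correction = 0.3086 × 266.0 = 82.09 mGal
Free-air anomaly = 981004.58 − 980979.77 + (82.09) = 106.90 mGal

106.9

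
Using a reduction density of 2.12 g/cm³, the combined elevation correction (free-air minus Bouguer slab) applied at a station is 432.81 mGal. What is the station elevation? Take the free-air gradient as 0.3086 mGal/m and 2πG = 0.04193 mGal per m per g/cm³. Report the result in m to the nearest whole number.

1970

Combined gradient = 0.3086 − 0.04193 × 2.12 = 0.2197084 mGal/m
h = 432.81 / 0.2197084 = 1969.93 m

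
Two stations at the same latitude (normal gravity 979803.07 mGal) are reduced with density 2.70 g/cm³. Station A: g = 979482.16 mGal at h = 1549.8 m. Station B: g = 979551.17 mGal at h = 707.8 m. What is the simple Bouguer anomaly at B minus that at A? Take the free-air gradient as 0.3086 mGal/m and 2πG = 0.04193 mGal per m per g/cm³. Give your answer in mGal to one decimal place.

Δg_SB(A) = 979482.16 − 979803.07 + 0.3086×1549.8 − 0.04193×2.70×1549.8 = -18.10 mGal
Δg_SB(B) = 979551.17 − 979803.07 + 0.3086×707.8 − 0.04193×2.70×707.8 = -113.60 mGal
Difference = -113.60 − (-18.10) = -95.50 mGal

-95.5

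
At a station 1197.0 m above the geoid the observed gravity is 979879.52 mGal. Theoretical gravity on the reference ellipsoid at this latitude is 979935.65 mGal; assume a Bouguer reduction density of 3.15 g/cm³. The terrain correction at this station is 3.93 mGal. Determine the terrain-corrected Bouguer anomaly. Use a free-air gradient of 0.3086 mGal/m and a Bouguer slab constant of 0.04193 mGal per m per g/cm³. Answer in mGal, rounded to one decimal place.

159.1

Free-air correction = 0.3086 × 1197.0 = 369.39 mGal
Free-air anomaly = 979879.52 − 979935.65 + (369.39) = 313.26 mGal
Bouguer slab correction = 0.04193 × 3.15 × 1197.0 = 158.10 mGal
Simple Bouguer anomaly = 313.26 − (158.10) = 155.16 mGal
Complete Bouguer anomaly = 155.16 + 3.93 = 159.09 mGal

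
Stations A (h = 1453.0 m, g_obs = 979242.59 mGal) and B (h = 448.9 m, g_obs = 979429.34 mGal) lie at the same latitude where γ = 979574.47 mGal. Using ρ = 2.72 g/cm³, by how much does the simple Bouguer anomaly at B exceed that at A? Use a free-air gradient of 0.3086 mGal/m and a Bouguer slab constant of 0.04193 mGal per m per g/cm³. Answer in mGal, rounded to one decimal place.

-8.6

Δg_SB(A) = 979242.59 − 979574.47 + 0.3086×1453.0 − 0.04193×2.72×1453.0 = -49.20 mGal
Δg_SB(B) = 979429.34 − 979574.47 + 0.3086×448.9 − 0.04193×2.72×448.9 = -57.80 mGal
Difference = -57.80 − (-49.20) = -8.60 mGal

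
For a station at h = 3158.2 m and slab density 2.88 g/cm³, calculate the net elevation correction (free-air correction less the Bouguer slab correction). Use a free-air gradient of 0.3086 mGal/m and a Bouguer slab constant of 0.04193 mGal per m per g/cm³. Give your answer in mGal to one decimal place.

593.2

Combined gradient = 0.3086 − 0.04193 × 2.88 = 0.1878416 mGal/m
Combined elevation correction = 0.1878416 × 3158.2 = 593.2 mGal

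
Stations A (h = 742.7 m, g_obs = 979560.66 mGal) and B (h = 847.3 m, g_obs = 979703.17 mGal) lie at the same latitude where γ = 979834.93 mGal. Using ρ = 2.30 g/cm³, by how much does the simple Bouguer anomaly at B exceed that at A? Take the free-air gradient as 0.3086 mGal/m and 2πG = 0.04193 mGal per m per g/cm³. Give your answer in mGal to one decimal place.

Δg_SB(A) = 979560.66 − 979834.93 + 0.3086×742.7 − 0.04193×2.30×742.7 = -116.70 mGal
Δg_SB(B) = 979703.17 − 979834.93 + 0.3086×847.3 − 0.04193×2.30×847.3 = 48.00 mGal
Difference = 48.00 − (-116.70) = 164.70 mGal

164.7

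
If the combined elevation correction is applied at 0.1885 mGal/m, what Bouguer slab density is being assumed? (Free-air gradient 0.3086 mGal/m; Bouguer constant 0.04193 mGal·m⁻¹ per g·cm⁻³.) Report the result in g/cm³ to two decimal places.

2.86

0.1885 = 0.3086 − 0.04193 × ρ
ρ = (0.3086 − 0.1885) / 0.04193 = 2.86 g/cm³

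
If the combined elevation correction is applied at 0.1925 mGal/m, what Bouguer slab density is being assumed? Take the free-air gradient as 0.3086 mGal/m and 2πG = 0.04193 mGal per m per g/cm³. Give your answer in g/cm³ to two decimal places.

2.77

0.1925 = 0.3086 − 0.04193 × ρ
ρ = (0.3086 − 0.1925) / 0.04193 = 2.77 g/cm³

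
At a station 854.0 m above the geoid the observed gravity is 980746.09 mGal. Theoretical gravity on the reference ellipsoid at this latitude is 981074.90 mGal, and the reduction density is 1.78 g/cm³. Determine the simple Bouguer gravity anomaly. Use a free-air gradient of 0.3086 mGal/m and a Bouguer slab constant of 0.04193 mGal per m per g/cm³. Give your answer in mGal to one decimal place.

Free-air correction = 0.3086 × 854.0 = 263.54 mGal
Free-air anomaly = 980746.09 − 981074.90 + (263.54) = -65.27 mGal
Bouguer slab correction = 0.04193 × 1.78 × 854.0 = 63.74 mGal
Simple Bouguer anomaly = -65.27 − (63.74) = -129.01 mGal

-129.0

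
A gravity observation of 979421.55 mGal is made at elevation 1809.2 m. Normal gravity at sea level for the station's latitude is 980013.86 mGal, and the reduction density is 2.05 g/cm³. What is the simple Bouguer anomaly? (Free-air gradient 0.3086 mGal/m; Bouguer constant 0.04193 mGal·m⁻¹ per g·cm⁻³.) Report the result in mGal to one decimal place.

-189.5

Free-air correction = 0.3086 × 1809.2 = 558.32 mGal
Free-air anomaly = 979421.55 − 980013.86 + (558.32) = -33.99 mGal
Bouguer slab correction = 0.04193 × 2.05 × 1809.2 = 155.51 mGal
Simple Bouguer anomaly = -33.99 − (155.51) = -189.50 mGal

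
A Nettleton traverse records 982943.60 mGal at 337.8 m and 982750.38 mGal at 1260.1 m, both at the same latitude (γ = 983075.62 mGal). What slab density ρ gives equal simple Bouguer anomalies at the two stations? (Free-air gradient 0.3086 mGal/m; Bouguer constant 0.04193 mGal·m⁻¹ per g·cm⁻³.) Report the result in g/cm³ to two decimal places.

2.36

Δg_obs = 982750.38 − 982943.60 = -193.22 mGal over Δh = 1260.1 − 337.8 = 922.3 m
Equal Bouguer anomalies ⇒ Δg_obs + (0.3086 − 0.04193ρ)·Δh = 0
0.3086 − 0.04193ρ = −Δg_obs/Δh = 0.20950
ρ = (0.3086 − 0.20950) / 0.04193 = 2.36 g/cm³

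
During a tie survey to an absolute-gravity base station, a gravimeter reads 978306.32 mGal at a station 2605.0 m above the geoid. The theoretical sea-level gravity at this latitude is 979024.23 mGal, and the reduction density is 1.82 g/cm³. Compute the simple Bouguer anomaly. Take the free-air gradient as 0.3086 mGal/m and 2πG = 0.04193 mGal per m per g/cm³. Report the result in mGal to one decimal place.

-112.8

Free-air correction = 0.3086 × 2605.0 = 803.90 mGal
Free-air anomaly = 978306.32 − 979024.23 + (803.90) = 85.99 mGal
Bouguer slab correction = 0.04193 × 1.82 × 2605.0 = 198.79 mGal
Simple Bouguer anomaly = 85.99 − (198.79) = -112.80 mGal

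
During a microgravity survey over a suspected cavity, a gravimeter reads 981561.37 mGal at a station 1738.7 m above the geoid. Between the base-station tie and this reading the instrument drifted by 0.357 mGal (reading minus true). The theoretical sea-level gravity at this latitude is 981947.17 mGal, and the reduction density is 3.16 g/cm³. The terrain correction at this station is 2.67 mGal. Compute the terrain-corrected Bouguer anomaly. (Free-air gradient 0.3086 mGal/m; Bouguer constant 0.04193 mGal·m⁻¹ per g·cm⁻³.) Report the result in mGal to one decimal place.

-77.3

Drift-corrected reading = 981561.37 − (0.357) = 981561.013 mGal
Free-air correction = 0.3086 × 1738.7 = 536.56 mGal
Free-air anomaly = 981561.013 − 981947.17 + (536.56) = 150.403 mGal
Bouguer slab correction = 0.04193 × 3.16 × 1738.7 = 230.38 mGal
Simple Bouguer anomaly = 150.403 − (230.38) = -79.977 mGal
Complete Bouguer anomaly = -79.977 + 2.67 = -77.307 mGal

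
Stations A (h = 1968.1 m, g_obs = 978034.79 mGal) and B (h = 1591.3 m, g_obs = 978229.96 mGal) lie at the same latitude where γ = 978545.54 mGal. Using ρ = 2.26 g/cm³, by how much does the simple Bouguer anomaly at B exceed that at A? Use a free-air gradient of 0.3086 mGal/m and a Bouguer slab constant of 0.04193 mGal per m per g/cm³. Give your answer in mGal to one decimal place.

114.6

Δg_SB(A) = 978034.79 − 978545.54 + 0.3086×1968.1 − 0.04193×2.26×1968.1 = -89.90 mGal
Δg_SB(B) = 978229.96 − 978545.54 + 0.3086×1591.3 − 0.04193×2.26×1591.3 = 24.70 mGal
Difference = 24.70 − (-89.90) = 114.60 mGal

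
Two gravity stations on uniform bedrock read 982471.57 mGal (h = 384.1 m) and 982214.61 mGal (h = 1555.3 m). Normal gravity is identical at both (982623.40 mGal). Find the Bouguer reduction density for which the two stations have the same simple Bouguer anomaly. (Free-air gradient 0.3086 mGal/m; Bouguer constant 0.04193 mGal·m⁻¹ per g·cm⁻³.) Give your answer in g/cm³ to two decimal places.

Δg_obs = 982214.61 − 982471.57 = -256.96 mGal over Δh = 1555.3 − 384.1 = 1171.2 m
Equal Bouguer anomalies ⇒ Δg_obs + (0.3086 − 0.04193ρ)·Δh = 0
0.3086 − 0.04193ρ = −Δg_obs/Δh = 0.21940
ρ = (0.3086 − 0.21940) / 0.04193 = 2.13 g/cm³

2.13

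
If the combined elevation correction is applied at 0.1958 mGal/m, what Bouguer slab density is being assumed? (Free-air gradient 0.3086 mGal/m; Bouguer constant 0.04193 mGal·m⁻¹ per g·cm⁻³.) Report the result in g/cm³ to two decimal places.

0.1958 = 0.3086 − 0.04193 × ρ
ρ = (0.3086 − 0.1958) / 0.04193 = 2.69 g/cm³

2.69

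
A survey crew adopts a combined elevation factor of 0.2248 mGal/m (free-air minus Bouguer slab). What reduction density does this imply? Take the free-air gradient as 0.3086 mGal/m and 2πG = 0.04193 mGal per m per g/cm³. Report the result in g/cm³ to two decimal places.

2.00

0.2248 = 0.3086 − 0.04193 × ρ
ρ = (0.3086 − 0.2248) / 0.04193 = 2.00 g/cm³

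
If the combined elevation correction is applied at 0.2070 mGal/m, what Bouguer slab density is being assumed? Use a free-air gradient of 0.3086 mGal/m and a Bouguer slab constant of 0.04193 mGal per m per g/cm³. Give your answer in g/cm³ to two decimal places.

2.42

0.2070 = 0.3086 − 0.04193 × ρ
ρ = (0.3086 − 0.2070) / 0.04193 = 2.42 g/cm³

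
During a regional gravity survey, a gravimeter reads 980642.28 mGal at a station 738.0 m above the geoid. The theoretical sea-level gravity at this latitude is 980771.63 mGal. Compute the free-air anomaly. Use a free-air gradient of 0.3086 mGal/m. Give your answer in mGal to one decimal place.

Free-air correction = 0.3086 × 738.0 = 227.75 mGal
Free-air anomaly = 980642.28 − 980771.63 + (227.75) = 98.40 mGal

98.4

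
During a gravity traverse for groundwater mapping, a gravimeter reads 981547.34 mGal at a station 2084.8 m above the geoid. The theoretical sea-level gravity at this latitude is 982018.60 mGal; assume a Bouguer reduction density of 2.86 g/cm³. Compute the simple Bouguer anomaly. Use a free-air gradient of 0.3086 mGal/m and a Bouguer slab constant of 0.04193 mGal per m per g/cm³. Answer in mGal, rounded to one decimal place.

-77.9

Free-air correction = 0.3086 × 2084.8 = 643.37 mGal
Free-air anomaly = 981547.34 − 982018.60 + (643.37) = 172.11 mGal
Bouguer slab correction = 0.04193 × 2.86 × 2084.8 = 250.01 mGal
Simple Bouguer anomaly = 172.11 − (250.01) = -77.90 mGal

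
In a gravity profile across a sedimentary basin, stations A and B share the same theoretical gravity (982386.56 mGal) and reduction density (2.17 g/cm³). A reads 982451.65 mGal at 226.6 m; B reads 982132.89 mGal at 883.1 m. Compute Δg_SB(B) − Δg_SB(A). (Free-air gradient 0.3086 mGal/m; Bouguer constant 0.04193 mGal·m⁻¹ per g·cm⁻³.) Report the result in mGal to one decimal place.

Δg_SB(A) = 982451.65 − 982386.56 + 0.3086×226.6 − 0.04193×2.17×226.6 = 114.40 mGal
Δg_SB(B) = 982132.89 − 982386.56 + 0.3086×883.1 − 0.04193×2.17×883.1 = -61.50 mGal
Difference = -61.50 − (114.40) = -175.90 mGal

-175.9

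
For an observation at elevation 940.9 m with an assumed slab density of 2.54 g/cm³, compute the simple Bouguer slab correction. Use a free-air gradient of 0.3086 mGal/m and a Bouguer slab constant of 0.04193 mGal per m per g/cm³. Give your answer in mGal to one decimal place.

Bouguer slab correction = 0.04193 × 2.54 × 940.9 = 100.2 mGal

100.2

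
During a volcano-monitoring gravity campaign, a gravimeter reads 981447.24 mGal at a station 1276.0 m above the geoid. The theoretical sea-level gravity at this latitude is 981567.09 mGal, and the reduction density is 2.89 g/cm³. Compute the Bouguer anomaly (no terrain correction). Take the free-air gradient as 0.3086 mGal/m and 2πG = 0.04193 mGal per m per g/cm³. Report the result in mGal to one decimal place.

119.3

Free-air correction = 0.3086 × 1276.0 = 393.77 mGal
Free-air anomaly = 981447.24 − 981567.09 + (393.77) = 273.92 mGal
Bouguer slab correction = 0.04193 × 2.89 × 1276.0 = 154.62 mGal
Simple Bouguer anomaly = 273.92 − (154.62) = 119.30 mGal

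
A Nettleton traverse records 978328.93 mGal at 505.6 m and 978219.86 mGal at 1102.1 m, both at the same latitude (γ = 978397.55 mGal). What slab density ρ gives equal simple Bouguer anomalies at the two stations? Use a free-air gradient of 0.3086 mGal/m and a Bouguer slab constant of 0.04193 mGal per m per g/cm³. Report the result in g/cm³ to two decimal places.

Δg_obs = 978219.86 − 978328.93 = -109.07 mGal over Δh = 1102.1 − 505.6 = 596.5 m
Equal Bouguer anomalies ⇒ Δg_obs + (0.3086 − 0.04193ρ)·Δh = 0
0.3086 − 0.04193ρ = −Δg_obs/Δh = 0.18285
ρ = (0.3086 − 0.18285) / 0.04193 = 3.00 g/cm³

3.00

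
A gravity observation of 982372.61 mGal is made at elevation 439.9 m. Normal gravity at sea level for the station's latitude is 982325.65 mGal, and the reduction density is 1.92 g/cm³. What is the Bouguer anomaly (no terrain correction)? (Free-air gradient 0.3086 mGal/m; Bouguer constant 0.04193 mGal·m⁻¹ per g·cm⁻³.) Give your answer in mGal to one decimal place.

Free-air correction = 0.3086 × 439.9 = 135.75 mGal
Free-air anomaly = 982372.61 − 982325.65 + (135.75) = 182.71 mGal
Bouguer slab correction = 0.04193 × 1.92 × 439.9 = 35.41 mGal
Simple Bouguer anomaly = 182.71 − (35.41) = 147.30 mGal

147.3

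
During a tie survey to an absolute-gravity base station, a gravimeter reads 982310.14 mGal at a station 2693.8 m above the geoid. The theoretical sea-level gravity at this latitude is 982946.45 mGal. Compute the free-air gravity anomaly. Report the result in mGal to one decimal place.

Free-air correction = 0.3086 × 2693.8 = 831.31 mGal
Free-air anomaly = 982310.14 − 982946.45 + (831.31) = 195.00 mGal

195.0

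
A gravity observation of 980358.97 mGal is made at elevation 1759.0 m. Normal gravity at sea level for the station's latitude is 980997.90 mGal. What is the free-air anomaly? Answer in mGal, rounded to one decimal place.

Free-air correction = 0.3086 × 1759.0 = 542.83 mGal
Free-air anomaly = 980358.97 − 980997.90 + (542.83) = -96.10 mGal

-96.1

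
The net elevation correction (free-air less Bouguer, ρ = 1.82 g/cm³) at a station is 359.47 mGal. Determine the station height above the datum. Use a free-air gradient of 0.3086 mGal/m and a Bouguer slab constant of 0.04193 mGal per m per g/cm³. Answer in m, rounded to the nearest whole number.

1548

Combined gradient = 0.3086 − 0.04193 × 1.82 = 0.2322874 mGal/m
h = 359.47 / 0.2322874 = 1547.52 m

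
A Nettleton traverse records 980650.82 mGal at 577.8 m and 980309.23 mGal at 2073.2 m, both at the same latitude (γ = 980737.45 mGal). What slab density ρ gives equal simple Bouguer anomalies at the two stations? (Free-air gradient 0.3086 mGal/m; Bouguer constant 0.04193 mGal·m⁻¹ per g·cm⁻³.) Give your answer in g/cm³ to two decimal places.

Δg_obs = 980309.23 − 980650.82 = -341.59 mGal over Δh = 2073.2 − 577.8 = 1495.4 m
Equal Bouguer anomalies ⇒ Δg_obs + (0.3086 − 0.04193ρ)·Δh = 0
0.3086 − 0.04193ρ = −Δg_obs/Δh = 0.22843
ρ = (0.3086 − 0.22843) / 0.04193 = 1.91 g/cm³

1.91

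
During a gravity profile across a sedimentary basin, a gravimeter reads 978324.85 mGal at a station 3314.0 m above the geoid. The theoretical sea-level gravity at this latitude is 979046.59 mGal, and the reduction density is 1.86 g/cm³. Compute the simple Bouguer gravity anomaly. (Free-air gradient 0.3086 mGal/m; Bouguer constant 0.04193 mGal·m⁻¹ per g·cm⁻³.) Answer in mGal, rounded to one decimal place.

Free-air correction = 0.3086 × 3314.0 = 1022.70 mGal
Free-air anomaly = 978324.85 − 979046.59 + (1022.70) = 300.96 mGal
Bouguer slab correction = 0.04193 × 1.86 × 3314.0 = 258.46 mGal
Simple Bouguer anomaly = 300.96 − (258.46) = 42.50 mGal

42.5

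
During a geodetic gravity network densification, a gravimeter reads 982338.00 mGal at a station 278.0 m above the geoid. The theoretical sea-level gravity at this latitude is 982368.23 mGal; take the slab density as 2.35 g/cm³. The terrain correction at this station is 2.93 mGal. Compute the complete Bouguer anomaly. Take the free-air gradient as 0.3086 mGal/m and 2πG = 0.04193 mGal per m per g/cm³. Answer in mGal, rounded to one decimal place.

Free-air correction = 0.3086 × 278.0 = 85.79 mGal
Free-air anomaly = 982338.00 − 982368.23 + (85.79) = 55.56 mGal
Bouguer slab correction = 0.04193 × 2.35 × 278.0 = 27.39 mGal
Simple Bouguer anomaly = 55.56 − (27.39) = 28.17 mGal
Complete Bouguer anomaly = 28.17 + 2.93 = 31.10 mGal

31.1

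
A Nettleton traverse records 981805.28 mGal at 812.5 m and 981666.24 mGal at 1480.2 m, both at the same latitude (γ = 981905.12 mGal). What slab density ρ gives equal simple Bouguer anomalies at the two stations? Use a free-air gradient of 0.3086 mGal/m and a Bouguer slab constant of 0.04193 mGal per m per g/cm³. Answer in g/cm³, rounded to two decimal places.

Δg_obs = 981666.24 − 981805.28 = -139.04 mGal over Δh = 1480.2 − 812.5 = 667.7 m
Equal Bouguer anomalies ⇒ Δg_obs + (0.3086 − 0.04193ρ)·Δh = 0
0.3086 − 0.04193ρ = −Δg_obs/Δh = 0.20824
ρ = (0.3086 − 0.20824) / 0.04193 = 2.39 g/cm³

2.39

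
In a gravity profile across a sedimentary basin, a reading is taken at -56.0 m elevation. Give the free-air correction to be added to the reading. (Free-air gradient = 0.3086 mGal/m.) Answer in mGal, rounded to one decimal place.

Free-air correction = 0.3086 × -56.0 = -17.3 mGal

-17.3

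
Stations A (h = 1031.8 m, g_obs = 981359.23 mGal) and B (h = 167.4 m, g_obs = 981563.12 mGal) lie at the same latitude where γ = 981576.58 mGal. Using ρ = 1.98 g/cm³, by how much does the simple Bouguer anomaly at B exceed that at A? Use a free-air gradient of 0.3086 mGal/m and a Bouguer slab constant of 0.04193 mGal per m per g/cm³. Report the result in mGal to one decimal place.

Δg_SB(A) = 981359.23 − 981576.58 + 0.3086×1031.8 − 0.04193×1.98×1031.8 = 15.40 mGal
Δg_SB(B) = 981563.12 − 981576.58 + 0.3086×167.4 − 0.04193×1.98×167.4 = 24.30 mGal
Difference = 24.30 − (15.40) = 8.90 mGal

8.9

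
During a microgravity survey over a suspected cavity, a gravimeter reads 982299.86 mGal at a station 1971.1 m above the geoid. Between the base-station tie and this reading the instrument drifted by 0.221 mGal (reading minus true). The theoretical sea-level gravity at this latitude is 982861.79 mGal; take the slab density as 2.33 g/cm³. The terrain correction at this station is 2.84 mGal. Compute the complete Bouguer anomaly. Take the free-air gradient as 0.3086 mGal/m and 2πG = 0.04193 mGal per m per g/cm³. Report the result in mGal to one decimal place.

-143.6

Drift-corrected reading = 982299.86 − (0.221) = 982299.639 mGal
Free-air correction = 0.3086 × 1971.1 = 608.28 mGal
Free-air anomaly = 982299.639 − 982861.79 + (608.28) = 46.129 mGal
Bouguer slab correction = 0.04193 × 2.33 × 1971.1 = 192.57 mGal
Simple Bouguer anomaly = 46.129 − (192.57) = -146.441 mGal
Complete Bouguer anomaly = -146.441 + 2.84 = -143.601 mGal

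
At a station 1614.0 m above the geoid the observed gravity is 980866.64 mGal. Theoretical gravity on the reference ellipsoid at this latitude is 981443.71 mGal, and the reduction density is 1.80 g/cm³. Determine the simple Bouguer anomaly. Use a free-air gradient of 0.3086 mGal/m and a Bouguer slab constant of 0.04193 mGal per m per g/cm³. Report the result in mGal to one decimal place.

Free-air correction = 0.3086 × 1614.0 = 498.08 mGal
Free-air anomaly = 980866.64 − 981443.71 + (498.08) = -78.99 mGal
Bouguer slab correction = 0.04193 × 1.80 × 1614.0 = 121.82 mGal
Simple Bouguer anomaly = -78.99 − (121.82) = -200.81 mGal

-200.8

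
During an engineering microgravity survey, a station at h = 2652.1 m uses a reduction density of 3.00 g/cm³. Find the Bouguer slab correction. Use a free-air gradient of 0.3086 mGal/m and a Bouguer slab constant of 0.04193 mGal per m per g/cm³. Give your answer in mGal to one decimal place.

333.6

Bouguer slab correction = 0.04193 × 3.00 × 2652.1 = 333.6 mGal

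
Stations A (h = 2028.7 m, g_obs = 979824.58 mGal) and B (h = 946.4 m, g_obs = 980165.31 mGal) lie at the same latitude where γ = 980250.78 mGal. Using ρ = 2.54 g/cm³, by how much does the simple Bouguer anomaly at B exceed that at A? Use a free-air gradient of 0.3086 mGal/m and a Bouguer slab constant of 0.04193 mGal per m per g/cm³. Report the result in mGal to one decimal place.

122.0

Δg_SB(A) = 979824.58 − 980250.78 + 0.3086×2028.7 − 0.04193×2.54×2028.7 = -16.20 mGal
Δg_SB(B) = 980165.31 − 980250.78 + 0.3086×946.4 − 0.04193×2.54×946.4 = 105.80 mGal
Difference = 105.80 − (-16.20) = 122.00 mGal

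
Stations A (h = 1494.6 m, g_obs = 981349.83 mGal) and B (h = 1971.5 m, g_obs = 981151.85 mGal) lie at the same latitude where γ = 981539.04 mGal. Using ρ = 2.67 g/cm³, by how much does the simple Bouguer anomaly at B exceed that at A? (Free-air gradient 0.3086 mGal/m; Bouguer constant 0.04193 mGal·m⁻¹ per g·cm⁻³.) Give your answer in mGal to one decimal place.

-104.2

Δg_SB(A) = 981349.83 − 981539.04 + 0.3086×1494.6 − 0.04193×2.67×1494.6 = 104.70 mGal
Δg_SB(B) = 981151.85 − 981539.04 + 0.3086×1971.5 − 0.04193×2.67×1971.5 = 0.50 mGal
Difference = 0.50 − (104.70) = -104.20 mGal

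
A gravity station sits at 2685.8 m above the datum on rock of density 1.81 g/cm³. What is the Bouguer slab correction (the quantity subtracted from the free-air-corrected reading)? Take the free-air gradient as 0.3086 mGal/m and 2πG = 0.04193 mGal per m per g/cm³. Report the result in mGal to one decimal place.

Bouguer slab correction = 0.04193 × 1.81 × 2685.8 = 203.8 mGal

203.8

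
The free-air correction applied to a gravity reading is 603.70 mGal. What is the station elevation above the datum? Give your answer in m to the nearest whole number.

h = 603.70 / 0.3086 = 1956.25 m

1956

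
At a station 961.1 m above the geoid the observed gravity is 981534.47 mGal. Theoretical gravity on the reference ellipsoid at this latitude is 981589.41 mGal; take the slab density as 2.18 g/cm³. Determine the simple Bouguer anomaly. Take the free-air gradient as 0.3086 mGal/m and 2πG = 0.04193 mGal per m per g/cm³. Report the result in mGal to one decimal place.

Free-air correction = 0.3086 × 961.1 = 296.60 mGal
Free-air anomaly = 981534.47 − 981589.41 + (296.60) = 241.66 mGal
Bouguer slab correction = 0.04193 × 2.18 × 961.1 = 87.85 mGal
Simple Bouguer anomaly = 241.66 − (87.85) = 153.81 mGal

153.8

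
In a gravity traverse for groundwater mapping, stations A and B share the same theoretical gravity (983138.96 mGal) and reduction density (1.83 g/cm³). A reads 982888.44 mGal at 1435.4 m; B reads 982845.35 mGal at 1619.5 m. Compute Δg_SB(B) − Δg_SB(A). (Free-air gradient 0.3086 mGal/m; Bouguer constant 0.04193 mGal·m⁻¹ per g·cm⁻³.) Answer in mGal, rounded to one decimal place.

Δg_SB(A) = 982888.44 − 983138.96 + 0.3086×1435.4 − 0.04193×1.83×1435.4 = 82.30 mGal
Δg_SB(B) = 982845.35 − 983138.96 + 0.3086×1619.5 − 0.04193×1.83×1619.5 = 81.90 mGal
Difference = 81.90 − (82.30) = -0.40 mGal

-0.4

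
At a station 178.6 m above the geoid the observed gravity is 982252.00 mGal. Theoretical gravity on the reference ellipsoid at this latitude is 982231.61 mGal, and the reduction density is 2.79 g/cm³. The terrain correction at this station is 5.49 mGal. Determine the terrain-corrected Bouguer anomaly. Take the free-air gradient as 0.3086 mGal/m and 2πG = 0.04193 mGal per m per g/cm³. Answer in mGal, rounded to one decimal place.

60.1

Free-air correction = 0.3086 × 178.6 = 55.12 mGal
Free-air anomaly = 982252.00 − 982231.61 + (55.12) = 75.51 mGal
Bouguer slab correction = 0.04193 × 2.79 × 178.6 = 20.89 mGal
Simple Bouguer anomaly = 75.51 − (20.89) = 54.62 mGal
Complete Bouguer anomaly = 54.62 + 5.49 = 60.11 mGal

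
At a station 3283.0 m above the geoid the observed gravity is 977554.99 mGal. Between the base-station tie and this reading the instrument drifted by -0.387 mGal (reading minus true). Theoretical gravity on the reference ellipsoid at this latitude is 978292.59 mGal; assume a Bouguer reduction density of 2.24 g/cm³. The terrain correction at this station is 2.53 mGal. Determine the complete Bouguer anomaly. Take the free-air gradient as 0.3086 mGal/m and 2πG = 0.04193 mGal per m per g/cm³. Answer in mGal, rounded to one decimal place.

Drift-corrected reading = 977554.99 − (-0.387) = 977555.377 mGal
Free-air correction = 0.3086 × 3283.0 = 1013.13 mGal
Free-air anomaly = 977555.377 − 978292.59 + (1013.13) = 275.917 mGal
Bouguer slab correction = 0.04193 × 2.24 × 3283.0 = 308.35 mGal
Simple Bouguer anomaly = 275.917 − (308.35) = -32.433 mGal
Complete Bouguer anomaly = -32.433 + 2.53 = -29.903 mGal

-29.9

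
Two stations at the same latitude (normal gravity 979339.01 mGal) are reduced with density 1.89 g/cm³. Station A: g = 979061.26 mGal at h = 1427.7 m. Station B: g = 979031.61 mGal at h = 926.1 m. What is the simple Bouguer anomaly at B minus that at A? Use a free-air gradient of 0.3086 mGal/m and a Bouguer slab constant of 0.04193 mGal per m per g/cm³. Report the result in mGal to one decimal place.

Δg_SB(A) = 979061.26 − 979339.01 + 0.3086×1427.7 − 0.04193×1.89×1427.7 = 49.70 mGal
Δg_SB(B) = 979031.61 − 979339.01 + 0.3086×926.1 − 0.04193×1.89×926.1 = -95.00 mGal
Difference = -95.00 − (49.70) = -144.70 mGal

-144.7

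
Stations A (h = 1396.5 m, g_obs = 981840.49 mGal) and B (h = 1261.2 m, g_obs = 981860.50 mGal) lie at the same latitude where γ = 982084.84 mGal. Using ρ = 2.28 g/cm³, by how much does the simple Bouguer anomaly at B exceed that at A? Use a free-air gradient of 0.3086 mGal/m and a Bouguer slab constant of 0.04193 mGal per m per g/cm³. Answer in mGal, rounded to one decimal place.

Δg_SB(A) = 981840.49 − 982084.84 + 0.3086×1396.5 − 0.04193×2.28×1396.5 = 53.10 mGal
Δg_SB(B) = 981860.50 − 982084.84 + 0.3086×1261.2 − 0.04193×2.28×1261.2 = 44.30 mGal
Difference = 44.30 − (53.10) = -8.80 mGal

-8.8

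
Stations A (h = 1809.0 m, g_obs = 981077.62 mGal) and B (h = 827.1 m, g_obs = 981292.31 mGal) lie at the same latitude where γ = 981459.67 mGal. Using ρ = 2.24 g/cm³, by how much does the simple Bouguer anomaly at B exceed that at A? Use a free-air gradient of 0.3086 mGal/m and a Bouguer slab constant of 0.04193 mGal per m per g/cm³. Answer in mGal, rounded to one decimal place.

Δg_SB(A) = 981077.62 − 981459.67 + 0.3086×1809.0 − 0.04193×2.24×1809.0 = 6.30 mGal
Δg_SB(B) = 981292.31 − 981459.67 + 0.3086×827.1 − 0.04193×2.24×827.1 = 10.20 mGal
Difference = 10.20 − (6.30) = 3.90 mGal

3.9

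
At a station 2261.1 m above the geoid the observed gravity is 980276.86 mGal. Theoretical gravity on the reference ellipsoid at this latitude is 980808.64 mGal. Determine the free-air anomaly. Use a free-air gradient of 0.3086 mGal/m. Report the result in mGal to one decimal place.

166.0

Free-air correction = 0.3086 × 2261.1 = 697.78 mGal
Free-air anomaly = 980276.86 − 980808.64 + (697.78) = 166.00 mGal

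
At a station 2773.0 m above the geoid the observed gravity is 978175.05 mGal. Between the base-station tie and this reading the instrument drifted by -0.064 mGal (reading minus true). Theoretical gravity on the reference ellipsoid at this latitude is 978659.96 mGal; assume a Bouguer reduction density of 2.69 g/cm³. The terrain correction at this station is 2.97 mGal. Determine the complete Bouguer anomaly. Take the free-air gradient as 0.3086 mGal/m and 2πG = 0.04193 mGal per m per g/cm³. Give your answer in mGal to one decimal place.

Drift-corrected reading = 978175.05 − (-0.064) = 978175.114 mGal
Free-air correction = 0.3086 × 2773.0 = 855.75 mGal
Free-air anomaly = 978175.114 − 978659.96 + (855.75) = 370.904 mGal
Bouguer slab correction = 0.04193 × 2.69 × 2773.0 = 312.77 mGal
Simple Bouguer anomaly = 370.904 − (312.77) = 58.134 mGal
Complete Bouguer anomaly = 58.134 + 2.97 = 61.104 mGal

61.1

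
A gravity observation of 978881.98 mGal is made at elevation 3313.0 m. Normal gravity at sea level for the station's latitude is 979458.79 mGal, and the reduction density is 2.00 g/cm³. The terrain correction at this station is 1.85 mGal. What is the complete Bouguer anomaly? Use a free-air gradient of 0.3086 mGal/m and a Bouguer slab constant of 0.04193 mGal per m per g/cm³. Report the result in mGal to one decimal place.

Free-air correction = 0.3086 × 3313.0 = 1022.39 mGal
Free-air anomaly = 978881.98 − 979458.79 + (1022.39) = 445.58 mGal
Bouguer slab correction = 0.04193 × 2.00 × 3313.0 = 277.83 mGal
Simple Bouguer anomaly = 445.58 − (277.83) = 167.75 mGal
Complete Bouguer anomaly = 167.75 + 1.85 = 169.60 mGal

169.6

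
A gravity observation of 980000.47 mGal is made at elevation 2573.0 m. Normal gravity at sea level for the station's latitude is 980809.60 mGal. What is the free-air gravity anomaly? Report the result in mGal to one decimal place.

-15.1

Free-air correction = 0.3086 × 2573.0 = 794.03 mGal
Free-air anomaly = 980000.47 − 980809.60 + (794.03) = -15.10 mGal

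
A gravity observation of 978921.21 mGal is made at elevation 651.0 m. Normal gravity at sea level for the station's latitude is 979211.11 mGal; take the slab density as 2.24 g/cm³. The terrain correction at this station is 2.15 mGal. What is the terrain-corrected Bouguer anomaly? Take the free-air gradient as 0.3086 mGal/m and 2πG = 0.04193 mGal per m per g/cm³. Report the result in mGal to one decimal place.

Free-air correction = 0.3086 × 651.0 = 200.90 mGal
Free-air anomaly = 978921.21 − 979211.11 + (200.90) = -89.00 mGal
Bouguer slab correction = 0.04193 × 2.24 × 651.0 = 61.14 mGal
Simple Bouguer anomaly = -89.00 − (61.14) = -150.14 mGal
Complete Bouguer anomaly = -150.14 + 2.15 = -147.99 mGal

-148.0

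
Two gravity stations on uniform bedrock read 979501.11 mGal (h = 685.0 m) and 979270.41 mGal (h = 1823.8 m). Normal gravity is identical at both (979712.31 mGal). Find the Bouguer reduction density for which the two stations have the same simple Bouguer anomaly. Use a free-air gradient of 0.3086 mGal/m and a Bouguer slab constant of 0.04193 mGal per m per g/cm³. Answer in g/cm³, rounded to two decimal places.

Δg_obs = 979270.41 − 979501.11 = -230.70 mGal over Δh = 1823.8 − 685.0 = 1138.8 m
Equal Bouguer anomalies ⇒ Δg_obs + (0.3086 − 0.04193ρ)·Δh = 0
0.3086 − 0.04193ρ = −Δg_obs/Δh = 0.20258
ρ = (0.3086 − 0.20258) / 0.04193 = 2.53 g/cm³

2.53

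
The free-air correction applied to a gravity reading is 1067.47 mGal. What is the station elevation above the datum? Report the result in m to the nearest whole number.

3459

h = 1067.47 / 0.3086 = 3459.07 m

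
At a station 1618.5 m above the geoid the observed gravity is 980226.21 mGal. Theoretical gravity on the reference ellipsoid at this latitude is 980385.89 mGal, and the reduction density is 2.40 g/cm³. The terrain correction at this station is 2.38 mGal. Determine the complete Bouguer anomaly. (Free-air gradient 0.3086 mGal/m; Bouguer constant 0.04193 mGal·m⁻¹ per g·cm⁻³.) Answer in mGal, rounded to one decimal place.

179.3

Free-air correction = 0.3086 × 1618.5 = 499.47 mGal
Free-air anomaly = 980226.21 − 980385.89 + (499.47) = 339.79 mGal
Bouguer slab correction = 0.04193 × 2.40 × 1618.5 = 162.87 mGal
Simple Bouguer anomaly = 339.79 − (162.87) = 176.92 mGal
Complete Bouguer anomaly = 176.92 + 2.38 = 179.30 mGal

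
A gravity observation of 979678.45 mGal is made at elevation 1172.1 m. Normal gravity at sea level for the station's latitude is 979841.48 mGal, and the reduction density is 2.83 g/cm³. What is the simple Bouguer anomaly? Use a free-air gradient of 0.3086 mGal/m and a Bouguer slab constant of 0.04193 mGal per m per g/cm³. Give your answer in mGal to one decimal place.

59.6

Free-air correction = 0.3086 × 1172.1 = 361.71 mGal
Free-air anomaly = 979678.45 − 979841.48 + (361.71) = 198.68 mGal
Bouguer slab correction = 0.04193 × 2.83 × 1172.1 = 139.08 mGal
Simple Bouguer anomaly = 198.68 − (139.08) = 59.60 mGal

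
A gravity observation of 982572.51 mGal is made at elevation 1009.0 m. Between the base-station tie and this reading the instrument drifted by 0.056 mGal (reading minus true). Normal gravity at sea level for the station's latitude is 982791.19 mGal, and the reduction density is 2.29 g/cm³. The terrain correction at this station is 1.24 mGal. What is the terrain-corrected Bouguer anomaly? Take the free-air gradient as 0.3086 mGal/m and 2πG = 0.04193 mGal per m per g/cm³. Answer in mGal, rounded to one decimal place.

Drift-corrected reading = 982572.51 − (0.056) = 982572.454 mGal
Free-air correction = 0.3086 × 1009.0 = 311.38 mGal
Free-air anomaly = 982572.454 − 982791.19 + (311.38) = 92.644 mGal
Bouguer slab correction = 0.04193 × 2.29 × 1009.0 = 96.88 mGal
Simple Bouguer anomaly = 92.644 − (96.88) = -4.236 mGal
Complete Bouguer anomaly = -4.236 + 1.24 = -2.996 mGal

-3.0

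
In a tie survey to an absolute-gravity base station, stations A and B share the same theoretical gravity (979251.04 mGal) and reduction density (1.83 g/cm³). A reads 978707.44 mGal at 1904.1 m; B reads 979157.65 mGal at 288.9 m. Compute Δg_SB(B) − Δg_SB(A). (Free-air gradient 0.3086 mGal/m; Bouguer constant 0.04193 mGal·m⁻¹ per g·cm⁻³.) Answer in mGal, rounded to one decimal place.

Δg_SB(A) = 978707.44 − 979251.04 + 0.3086×1904.1 − 0.04193×1.83×1904.1 = -102.10 mGal
Δg_SB(B) = 979157.65 − 979251.04 + 0.3086×288.9 − 0.04193×1.83×288.9 = -26.40 mGal
Difference = -26.40 − (-102.10) = 75.70 mGal

75.7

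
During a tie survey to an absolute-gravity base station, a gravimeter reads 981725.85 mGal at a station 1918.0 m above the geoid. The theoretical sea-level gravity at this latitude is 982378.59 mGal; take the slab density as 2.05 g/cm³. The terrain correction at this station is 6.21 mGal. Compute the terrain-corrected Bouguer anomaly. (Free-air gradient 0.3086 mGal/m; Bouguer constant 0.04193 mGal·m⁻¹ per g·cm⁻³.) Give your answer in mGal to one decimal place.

Free-air correction = 0.3086 × 1918.0 = 591.89 mGal
Free-air anomaly = 981725.85 − 982378.59 + (591.89) = -60.85 mGal
Bouguer slab correction = 0.04193 × 2.05 × 1918.0 = 164.86 mGal
Simple Bouguer anomaly = -60.85 − (164.86) = -225.71 mGal
Complete Bouguer anomaly = -225.71 + 6.21 = -219.50 mGal

-219.5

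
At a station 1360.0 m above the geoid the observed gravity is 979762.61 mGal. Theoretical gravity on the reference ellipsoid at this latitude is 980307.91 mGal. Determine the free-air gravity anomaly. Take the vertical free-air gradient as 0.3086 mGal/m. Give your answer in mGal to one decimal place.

-125.6

Free-air correction = 0.3086 × 1360.0 = 419.70 mGal
Free-air anomaly = 979762.61 − 980307.91 + (419.70) = -125.60 mGal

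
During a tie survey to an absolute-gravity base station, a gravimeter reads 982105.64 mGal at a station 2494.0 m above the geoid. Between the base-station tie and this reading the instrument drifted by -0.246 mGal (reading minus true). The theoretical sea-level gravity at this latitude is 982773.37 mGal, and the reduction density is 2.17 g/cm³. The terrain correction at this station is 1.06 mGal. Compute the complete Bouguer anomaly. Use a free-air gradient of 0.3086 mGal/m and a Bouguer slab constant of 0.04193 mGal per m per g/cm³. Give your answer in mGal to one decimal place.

Drift-corrected reading = 982105.64 − (-0.246) = 982105.886 mGal
Free-air correction = 0.3086 × 2494.0 = 769.65 mGal
Free-air anomaly = 982105.886 − 982773.37 + (769.65) = 102.166 mGal
Bouguer slab correction = 0.04193 × 2.17 × 2494.0 = 226.92 mGal
Simple Bouguer anomaly = 102.166 − (226.92) = -124.754 mGal
Complete Bouguer anomaly = -124.754 + 1.06 = -123.694 mGal

-123.7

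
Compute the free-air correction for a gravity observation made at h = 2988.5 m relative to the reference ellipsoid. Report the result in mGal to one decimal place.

922.3

Free-air correction = 0.3086 × 2988.5 = 922.3 mGal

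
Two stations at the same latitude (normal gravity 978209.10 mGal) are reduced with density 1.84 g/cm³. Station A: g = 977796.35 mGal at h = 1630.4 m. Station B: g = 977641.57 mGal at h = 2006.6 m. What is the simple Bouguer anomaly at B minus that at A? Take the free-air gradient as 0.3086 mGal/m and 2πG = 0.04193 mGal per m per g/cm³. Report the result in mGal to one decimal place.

Δg_SB(A) = 977796.35 − 978209.10 + 0.3086×1630.4 − 0.04193×1.84×1630.4 = -35.40 mGal
Δg_SB(B) = 977641.57 − 978209.10 + 0.3086×2006.6 − 0.04193×1.84×2006.6 = -103.10 mGal
Difference = -103.10 − (-35.40) = -67.70 mGal

-67.7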